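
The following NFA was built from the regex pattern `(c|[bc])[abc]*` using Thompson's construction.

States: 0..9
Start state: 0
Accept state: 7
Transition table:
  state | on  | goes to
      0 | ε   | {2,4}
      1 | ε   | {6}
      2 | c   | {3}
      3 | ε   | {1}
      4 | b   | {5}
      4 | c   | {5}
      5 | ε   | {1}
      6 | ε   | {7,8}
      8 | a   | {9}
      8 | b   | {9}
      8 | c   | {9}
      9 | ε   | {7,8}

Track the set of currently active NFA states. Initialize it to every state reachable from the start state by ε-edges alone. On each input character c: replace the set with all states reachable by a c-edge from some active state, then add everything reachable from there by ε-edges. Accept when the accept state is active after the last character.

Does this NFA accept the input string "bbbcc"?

Answer: ACCEPT

Steps:
initial (ε-close {0}): {0,2,4}
'b' @ 1: {1,5,6,7,8}  ✓accept
'b' @ 2: {7,8,9}  ✓accept
'b' @ 3: {7,8,9}  ✓accept
'c' @ 4: {7,8,9}  ✓accept
'c' @ 5: {7,8,9}  ✓accept
after full input: {7,8,9}  (accept=7 in)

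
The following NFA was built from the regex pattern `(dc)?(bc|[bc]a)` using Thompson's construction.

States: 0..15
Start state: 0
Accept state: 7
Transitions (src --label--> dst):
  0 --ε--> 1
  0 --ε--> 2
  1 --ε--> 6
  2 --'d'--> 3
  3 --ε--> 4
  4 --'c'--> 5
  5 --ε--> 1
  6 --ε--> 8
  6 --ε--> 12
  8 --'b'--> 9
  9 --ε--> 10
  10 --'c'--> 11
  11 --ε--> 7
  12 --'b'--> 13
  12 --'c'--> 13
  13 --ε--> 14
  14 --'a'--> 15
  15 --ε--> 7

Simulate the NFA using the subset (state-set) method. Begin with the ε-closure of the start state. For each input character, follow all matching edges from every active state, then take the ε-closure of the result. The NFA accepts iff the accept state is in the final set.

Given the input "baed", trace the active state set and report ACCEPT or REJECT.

Answer: REJECT

Steps:
start: ε-closure({0}) = {0,1,2,6,8,12}
'b' @ 1: {9,10,13,14}
'a' @ 2: {7,15}  ✓accept
'e' @ 3: {}  — no active states
rest 'd' ignored (set empty)
after full input: {}  (accept=7 not in)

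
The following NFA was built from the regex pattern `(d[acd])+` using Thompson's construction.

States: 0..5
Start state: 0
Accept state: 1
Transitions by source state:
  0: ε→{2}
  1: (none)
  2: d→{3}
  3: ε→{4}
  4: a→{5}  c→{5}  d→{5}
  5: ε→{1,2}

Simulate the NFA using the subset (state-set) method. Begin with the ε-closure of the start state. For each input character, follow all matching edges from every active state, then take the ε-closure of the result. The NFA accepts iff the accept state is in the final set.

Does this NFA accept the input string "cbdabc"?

S₀ = ε-closure({0}) = {0,2}
'c' @ 1: {}  — dead — no transitions
rest 'bdabc' ignored (set empty)
end set {} — state 1 not in

Answer: REJECT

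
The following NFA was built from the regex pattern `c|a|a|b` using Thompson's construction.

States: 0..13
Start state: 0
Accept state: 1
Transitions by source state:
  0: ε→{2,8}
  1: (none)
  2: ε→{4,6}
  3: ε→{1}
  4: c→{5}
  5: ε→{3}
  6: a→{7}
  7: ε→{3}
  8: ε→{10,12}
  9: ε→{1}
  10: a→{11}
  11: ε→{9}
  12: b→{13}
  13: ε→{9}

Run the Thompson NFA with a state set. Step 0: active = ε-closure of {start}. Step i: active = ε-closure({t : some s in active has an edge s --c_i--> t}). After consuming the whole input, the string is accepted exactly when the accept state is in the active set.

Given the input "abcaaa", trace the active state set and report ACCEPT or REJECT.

start: ε-closure({0}) = {0,2,4,6,8,10,12}
'a' @ 1: {1,3,7,9,11}  [accepting]
'b' @ 2: {}  — no active states
rest 'caaa' ignored (set empty)
final: {}; accept 1 not in set

Answer: REJECT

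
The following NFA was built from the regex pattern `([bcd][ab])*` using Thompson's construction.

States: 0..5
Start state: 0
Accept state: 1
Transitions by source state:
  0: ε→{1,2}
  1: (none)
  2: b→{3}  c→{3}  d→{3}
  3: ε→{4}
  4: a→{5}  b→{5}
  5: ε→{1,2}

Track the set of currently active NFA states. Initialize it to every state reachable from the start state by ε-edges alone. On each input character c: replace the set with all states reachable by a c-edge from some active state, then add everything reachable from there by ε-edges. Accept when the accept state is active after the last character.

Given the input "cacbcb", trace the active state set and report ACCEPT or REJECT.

initial (ε-close {0}): {0,1,2}
'c' @ 1: {3,4}
'a' @ 2: {1,2,5}  [accepting]
'c' @ 3: {3,4}
'b' @ 4: {1,2,5}  [accepting]
'c' @ 5: {3,4}
'b' @ 6: {1,2,5}  [accepting]
after full input: {1,2,5}  (accept=1 in)

Answer: ACCEPT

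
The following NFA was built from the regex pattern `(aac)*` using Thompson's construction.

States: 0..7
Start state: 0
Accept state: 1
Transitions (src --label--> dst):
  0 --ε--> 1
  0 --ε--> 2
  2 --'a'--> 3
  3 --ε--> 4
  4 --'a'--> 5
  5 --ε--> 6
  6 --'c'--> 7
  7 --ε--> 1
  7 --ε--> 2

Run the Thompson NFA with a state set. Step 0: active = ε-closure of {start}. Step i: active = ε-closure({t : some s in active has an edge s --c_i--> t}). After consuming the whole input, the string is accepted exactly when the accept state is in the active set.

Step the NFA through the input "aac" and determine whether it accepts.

S₀ = ε-closure({0}) = {0,1,2}
'a' @ 1: {3,4}
'a' @ 2: {5,6}
'c' @ 3: {1,2,7}  [accepting]
after full input: {1,2,7}  (accept=1 in)

Answer: ACCEPT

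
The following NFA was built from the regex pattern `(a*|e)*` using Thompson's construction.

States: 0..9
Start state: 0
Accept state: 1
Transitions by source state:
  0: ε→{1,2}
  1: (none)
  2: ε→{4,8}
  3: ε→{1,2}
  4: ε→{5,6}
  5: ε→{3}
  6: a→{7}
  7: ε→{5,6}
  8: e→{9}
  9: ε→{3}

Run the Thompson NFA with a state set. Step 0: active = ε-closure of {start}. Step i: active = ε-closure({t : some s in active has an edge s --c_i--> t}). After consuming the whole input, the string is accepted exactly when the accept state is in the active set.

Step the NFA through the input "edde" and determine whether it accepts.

Answer: REJECT

Steps:
start: ε-closure({0}) = {0,1,2,3,4,5,6,8}
'e' @ 1: {1,2,3,4,5,6,8,9}  (accept∈set)
'd' @ 2: {}  — no active states
rest 'de' ignored (set empty)
after full input: {}  (accept=1 not in)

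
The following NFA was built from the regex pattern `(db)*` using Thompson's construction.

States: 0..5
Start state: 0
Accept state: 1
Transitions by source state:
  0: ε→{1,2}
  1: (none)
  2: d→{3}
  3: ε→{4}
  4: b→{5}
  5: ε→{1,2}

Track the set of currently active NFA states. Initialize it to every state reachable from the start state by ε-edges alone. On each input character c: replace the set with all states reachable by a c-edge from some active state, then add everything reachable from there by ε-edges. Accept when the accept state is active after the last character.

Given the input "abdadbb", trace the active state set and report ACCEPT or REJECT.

Answer: REJECT

Derivation:
initial (ε-close {0}): {0,1,2}
'a' @ 1: {}  — no active states
rest 'bdadbb' ignored (set empty)
after full input: {}  (accept=1 not in)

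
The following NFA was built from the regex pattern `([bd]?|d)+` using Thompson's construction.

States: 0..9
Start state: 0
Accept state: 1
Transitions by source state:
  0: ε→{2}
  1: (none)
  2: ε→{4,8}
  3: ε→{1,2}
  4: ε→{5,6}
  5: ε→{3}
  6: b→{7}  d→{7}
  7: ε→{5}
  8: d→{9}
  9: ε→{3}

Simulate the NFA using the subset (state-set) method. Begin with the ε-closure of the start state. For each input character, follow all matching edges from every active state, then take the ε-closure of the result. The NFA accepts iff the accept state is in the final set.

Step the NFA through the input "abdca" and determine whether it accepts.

Answer: REJECT

Trace:
S₀ = ε-closure({0}) = {0,1,2,3,4,5,6,8}
'a' @ 1: {}  — state set empty
rest 'bdca' ignored (set empty)
final: {}; accept 1 not in set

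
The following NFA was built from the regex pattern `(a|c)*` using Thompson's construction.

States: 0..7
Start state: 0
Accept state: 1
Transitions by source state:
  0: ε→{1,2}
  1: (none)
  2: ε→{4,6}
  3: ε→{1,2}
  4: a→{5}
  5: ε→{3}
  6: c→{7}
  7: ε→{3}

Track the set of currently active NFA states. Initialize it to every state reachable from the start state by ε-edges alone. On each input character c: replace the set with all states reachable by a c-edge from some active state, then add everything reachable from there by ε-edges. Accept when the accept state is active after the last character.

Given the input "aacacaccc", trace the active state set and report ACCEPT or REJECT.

Answer: ACCEPT

Steps:
start: ε-closure({0}) = {0,1,2,4,6}
'a' @ 1: {1,2,3,4,5,6}  ✓accept
'a' @ 2: {1,2,3,4,5,6}  ✓accept
'c' @ 3: {1,2,3,4,6,7}  ✓accept
'a' @ 4: {1,2,3,4,5,6}  ✓accept
'c' @ 5: {1,2,3,4,6,7}  ✓accept
'a' @ 6: {1,2,3,4,5,6}  ✓accept
'c' @ 7: {1,2,3,4,6,7}  ✓accept
'c' @ 8: {1,2,3,4,6,7}  ✓accept
'c' @ 9: {1,2,3,4,6,7}  ✓accept
after full input: {1,2,3,4,6,7}  (accept=1 in)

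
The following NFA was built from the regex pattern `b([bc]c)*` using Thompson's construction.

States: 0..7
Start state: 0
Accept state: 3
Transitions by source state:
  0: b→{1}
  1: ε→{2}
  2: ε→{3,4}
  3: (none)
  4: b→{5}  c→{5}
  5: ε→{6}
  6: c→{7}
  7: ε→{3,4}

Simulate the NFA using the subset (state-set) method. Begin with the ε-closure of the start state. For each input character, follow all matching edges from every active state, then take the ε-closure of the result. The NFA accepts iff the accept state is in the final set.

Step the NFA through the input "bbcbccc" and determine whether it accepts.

Answer: ACCEPT

Trace:
start: ε-closure({0}) = {0}
'b' @ 1: {1,2,3,4}  ✓accept
'b' @ 2: {5,6}
'c' @ 3: {3,4,7}  ✓accept
'b' @ 4: {5,6}
'c' @ 5: {3,4,7}  ✓accept
'c' @ 6: {5,6}
'c' @ 7: {3,4,7}  ✓accept
end set {3,4,7} — state 3 in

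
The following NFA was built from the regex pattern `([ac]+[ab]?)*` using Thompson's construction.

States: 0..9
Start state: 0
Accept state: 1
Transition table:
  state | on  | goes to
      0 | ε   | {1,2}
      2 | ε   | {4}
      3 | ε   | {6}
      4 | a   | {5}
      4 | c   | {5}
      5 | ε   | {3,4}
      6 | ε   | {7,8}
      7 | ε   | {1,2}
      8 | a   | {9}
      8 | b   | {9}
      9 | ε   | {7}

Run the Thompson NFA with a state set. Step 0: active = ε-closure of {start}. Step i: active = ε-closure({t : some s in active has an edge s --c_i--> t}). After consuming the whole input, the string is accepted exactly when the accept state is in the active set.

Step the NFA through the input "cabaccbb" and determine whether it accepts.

Answer: REJECT

Trace:
start: ε-closure({0}) = {0,1,2,4}
'c' @ 1: {1,2,3,4,5,6,7,8}  (accept∈set)
'a' @ 2: {1,2,3,4,5,6,7,8,9}  (accept∈set)
'b' @ 3: {1,2,4,7,9}  (accept∈set)
'a' @ 4: {1,2,3,4,5,6,7,8}  (accept∈set)
'c' @ 5: {1,2,3,4,5,6,7,8}  (accept∈set)
'c' @ 6: {1,2,3,4,5,6,7,8}  (accept∈set)
'b' @ 7: {1,2,4,7,9}  (accept∈set)
'b' @ 8: {}  — state set empty
final: {}; accept 1 not in set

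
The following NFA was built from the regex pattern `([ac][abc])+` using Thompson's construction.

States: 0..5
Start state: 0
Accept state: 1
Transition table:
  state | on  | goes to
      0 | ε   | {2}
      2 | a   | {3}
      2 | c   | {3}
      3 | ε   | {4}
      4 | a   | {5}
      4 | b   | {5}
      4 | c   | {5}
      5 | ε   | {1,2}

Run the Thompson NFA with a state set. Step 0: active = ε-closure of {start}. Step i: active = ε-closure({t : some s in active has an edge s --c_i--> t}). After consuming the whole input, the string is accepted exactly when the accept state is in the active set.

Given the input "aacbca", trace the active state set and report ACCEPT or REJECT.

initial (ε-close {0}): {0,2}
'a' @ 1: {3,4}
'a' @ 2: {1,2,5}  (accept∈set)
'c' @ 3: {3,4}
'b' @ 4: {1,2,5}  (accept∈set)
'c' @ 5: {3,4}
'a' @ 6: {1,2,5}  (accept∈set)
end set {1,2,5} — state 1 in

Answer: ACCEPT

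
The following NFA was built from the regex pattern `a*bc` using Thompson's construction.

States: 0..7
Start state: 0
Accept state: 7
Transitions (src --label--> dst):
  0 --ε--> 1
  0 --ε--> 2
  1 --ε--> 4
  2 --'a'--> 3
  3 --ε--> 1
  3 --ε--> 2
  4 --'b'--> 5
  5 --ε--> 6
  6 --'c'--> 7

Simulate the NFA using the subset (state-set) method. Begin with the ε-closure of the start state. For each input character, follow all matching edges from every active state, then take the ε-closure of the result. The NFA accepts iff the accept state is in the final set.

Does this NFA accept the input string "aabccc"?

Answer: REJECT

Steps:
S₀ = ε-closure({0}) = {0,1,2,4}
'a' @ 1: {1,2,3,4}
'a' @ 2: {1,2,3,4}
'b' @ 3: {5,6}
'c' @ 4: {7}  ✓accept
'c' @ 5: {}  — no active states
rest 'c' ignored (set empty)
end set {} — state 7 not in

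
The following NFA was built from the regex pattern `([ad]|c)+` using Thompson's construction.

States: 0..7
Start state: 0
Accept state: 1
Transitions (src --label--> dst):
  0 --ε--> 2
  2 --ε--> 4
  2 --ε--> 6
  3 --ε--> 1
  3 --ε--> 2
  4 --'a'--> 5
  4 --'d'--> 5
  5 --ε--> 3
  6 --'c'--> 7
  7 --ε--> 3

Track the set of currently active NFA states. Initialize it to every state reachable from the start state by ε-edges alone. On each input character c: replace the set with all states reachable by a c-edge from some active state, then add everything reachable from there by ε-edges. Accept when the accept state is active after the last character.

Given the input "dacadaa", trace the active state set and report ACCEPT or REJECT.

initial (ε-close {0}): {0,2,4,6}
'd' @ 1: {1,2,3,4,5,6}  ✓accept
'a' @ 2: {1,2,3,4,5,6}  ✓accept
'c' @ 3: {1,2,3,4,6,7}  ✓accept
'a' @ 4: {1,2,3,4,5,6}  ✓accept
'd' @ 5: {1,2,3,4,5,6}  ✓accept
'a' @ 6: {1,2,3,4,5,6}  ✓accept
'a' @ 7: {1,2,3,4,5,6}  ✓accept
after full input: {1,2,3,4,5,6}  (accept=1 in)

Answer: ACCEPT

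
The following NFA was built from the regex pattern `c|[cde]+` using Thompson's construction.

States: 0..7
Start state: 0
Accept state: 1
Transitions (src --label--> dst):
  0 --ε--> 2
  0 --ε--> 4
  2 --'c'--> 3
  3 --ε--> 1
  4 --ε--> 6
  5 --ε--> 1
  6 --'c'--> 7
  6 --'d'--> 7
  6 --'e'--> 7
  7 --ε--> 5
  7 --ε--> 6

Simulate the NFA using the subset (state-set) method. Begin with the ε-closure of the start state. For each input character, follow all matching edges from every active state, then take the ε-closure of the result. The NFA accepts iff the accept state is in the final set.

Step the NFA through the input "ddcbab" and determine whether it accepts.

start: ε-closure({0}) = {0,2,4,6}
'd' @ 1: {1,5,6,7}  (accept∈set)
'd' @ 2: {1,5,6,7}  (accept∈set)
'c' @ 3: {1,5,6,7}  (accept∈set)
'b' @ 4: {}  — no active states
rest 'ab' ignored (set empty)
end set {} — state 1 not in

Answer: REJECT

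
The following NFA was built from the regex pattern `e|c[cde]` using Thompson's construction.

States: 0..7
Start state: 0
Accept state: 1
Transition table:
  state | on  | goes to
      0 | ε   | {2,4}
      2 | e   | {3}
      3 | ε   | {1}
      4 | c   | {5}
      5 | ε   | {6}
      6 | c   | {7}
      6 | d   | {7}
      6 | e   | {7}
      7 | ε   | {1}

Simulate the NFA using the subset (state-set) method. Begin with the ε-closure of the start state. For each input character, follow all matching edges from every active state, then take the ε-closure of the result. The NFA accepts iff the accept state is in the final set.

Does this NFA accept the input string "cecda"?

initial (ε-close {0}): {0,2,4}
'c' @ 1: {5,6}
'e' @ 2: {1,7}  ✓accept
'c' @ 3: {}  — no active states
rest 'da' ignored (set empty)
end set {} — state 1 not in

Answer: REJECT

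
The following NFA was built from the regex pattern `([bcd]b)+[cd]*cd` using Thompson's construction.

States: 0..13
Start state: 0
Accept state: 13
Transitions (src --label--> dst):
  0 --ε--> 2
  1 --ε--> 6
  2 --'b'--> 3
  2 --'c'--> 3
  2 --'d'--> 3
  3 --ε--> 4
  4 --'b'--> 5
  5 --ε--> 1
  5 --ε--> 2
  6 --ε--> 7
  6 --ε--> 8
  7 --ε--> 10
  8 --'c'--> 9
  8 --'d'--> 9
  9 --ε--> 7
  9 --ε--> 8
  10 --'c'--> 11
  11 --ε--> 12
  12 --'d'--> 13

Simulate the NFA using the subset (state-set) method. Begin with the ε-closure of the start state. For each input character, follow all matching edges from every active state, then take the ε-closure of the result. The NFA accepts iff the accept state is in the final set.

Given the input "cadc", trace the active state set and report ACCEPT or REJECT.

Answer: REJECT

Steps:
initial (ε-close {0}): {0,2}
'c' @ 1: {3,4}
'a' @ 2: {}  — no active states
rest 'dc' ignored (set empty)
after full input: {}  (accept=13 not in)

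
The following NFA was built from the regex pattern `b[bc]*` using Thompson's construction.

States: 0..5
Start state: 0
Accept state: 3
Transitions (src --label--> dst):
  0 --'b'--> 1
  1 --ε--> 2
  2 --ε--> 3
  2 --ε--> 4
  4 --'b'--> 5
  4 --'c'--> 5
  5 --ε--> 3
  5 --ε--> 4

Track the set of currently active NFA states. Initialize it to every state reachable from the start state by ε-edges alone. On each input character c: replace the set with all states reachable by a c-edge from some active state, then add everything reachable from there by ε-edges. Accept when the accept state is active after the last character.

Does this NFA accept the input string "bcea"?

S₀ = ε-closure({0}) = {0}
'b' @ 1: {1,2,3,4}  (accept∈set)
'c' @ 2: {3,4,5}  (accept∈set)
'e' @ 3: {}  — no active states
rest 'a' ignored (set empty)
after full input: {}  (accept=3 not in)

Answer: REJECT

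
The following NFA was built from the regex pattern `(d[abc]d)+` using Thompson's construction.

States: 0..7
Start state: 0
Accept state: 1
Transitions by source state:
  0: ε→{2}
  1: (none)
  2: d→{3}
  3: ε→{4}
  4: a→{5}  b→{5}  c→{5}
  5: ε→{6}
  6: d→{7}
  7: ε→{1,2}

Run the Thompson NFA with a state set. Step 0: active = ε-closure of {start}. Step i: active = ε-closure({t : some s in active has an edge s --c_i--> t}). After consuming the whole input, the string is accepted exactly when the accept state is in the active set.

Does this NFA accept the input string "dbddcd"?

Answer: ACCEPT

Steps:
initial (ε-close {0}): {0,2}
'd' @ 1: {3,4}
'b' @ 2: {5,6}
'd' @ 3: {1,2,7}  [accepting]
'd' @ 4: {3,4}
'c' @ 5: {5,6}
'd' @ 6: {1,2,7}  [accepting]
end set {1,2,7} — state 1 in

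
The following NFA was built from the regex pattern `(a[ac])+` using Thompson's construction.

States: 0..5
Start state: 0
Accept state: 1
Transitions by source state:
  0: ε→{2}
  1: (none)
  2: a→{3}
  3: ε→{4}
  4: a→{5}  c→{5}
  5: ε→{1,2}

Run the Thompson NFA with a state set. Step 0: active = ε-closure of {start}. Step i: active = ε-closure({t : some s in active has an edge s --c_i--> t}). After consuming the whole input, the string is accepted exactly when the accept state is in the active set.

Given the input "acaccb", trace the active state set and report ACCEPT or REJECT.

Answer: REJECT

Derivation:
initial (ε-close {0}): {0,2}
'a' @ 1: {3,4}
'c' @ 2: {1,2,5}  ✓accept
'a' @ 3: {3,4}
'c' @ 4: {1,2,5}  ✓accept
'c' @ 5: {}  — dead — no transitions
rest 'b' ignored (set empty)
end set {} — state 1 not in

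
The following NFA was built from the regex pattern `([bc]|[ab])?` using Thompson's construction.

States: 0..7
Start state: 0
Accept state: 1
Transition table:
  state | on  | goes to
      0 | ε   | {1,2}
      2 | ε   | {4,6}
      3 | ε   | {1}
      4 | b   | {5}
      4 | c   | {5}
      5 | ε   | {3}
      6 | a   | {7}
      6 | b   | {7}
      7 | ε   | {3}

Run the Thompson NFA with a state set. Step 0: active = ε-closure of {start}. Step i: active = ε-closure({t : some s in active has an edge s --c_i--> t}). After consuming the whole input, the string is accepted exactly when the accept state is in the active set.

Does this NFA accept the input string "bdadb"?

Answer: REJECT

Derivation:
initial (ε-close {0}): {0,1,2,4,6}
'b' @ 1: {1,3,5,7}  (accept∈set)
'd' @ 2: {}  — dead — no transitions
rest 'adb' ignored (set empty)
after full input: {}  (accept=1 not in)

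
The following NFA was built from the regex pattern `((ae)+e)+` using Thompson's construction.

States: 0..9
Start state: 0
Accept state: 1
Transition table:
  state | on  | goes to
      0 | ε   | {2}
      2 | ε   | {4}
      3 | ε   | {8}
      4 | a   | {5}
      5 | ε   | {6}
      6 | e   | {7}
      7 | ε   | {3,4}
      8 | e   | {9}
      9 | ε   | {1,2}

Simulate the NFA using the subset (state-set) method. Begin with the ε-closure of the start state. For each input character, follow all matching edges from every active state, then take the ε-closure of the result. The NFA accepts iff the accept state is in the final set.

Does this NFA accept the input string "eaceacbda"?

initial (ε-close {0}): {0,2,4}
'e' @ 1: {}  — state set empty
rest 'aceacbda' ignored (set empty)
final: {}; accept 1 not in set

Answer: REJECT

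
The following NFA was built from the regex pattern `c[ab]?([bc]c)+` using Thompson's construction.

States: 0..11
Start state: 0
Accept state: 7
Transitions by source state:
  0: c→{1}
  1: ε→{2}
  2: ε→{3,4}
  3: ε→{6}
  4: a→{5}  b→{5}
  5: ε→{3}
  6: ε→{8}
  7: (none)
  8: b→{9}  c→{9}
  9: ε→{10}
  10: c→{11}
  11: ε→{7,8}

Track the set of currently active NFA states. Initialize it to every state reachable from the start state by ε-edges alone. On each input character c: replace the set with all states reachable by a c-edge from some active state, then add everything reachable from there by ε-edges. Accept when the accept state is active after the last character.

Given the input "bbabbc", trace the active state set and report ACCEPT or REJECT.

Answer: REJECT

Steps:
initial (ε-close {0}): {0}
'b' @ 1: {}  — state set empty
rest 'babbc' ignored (set empty)
end set {} — state 7 not in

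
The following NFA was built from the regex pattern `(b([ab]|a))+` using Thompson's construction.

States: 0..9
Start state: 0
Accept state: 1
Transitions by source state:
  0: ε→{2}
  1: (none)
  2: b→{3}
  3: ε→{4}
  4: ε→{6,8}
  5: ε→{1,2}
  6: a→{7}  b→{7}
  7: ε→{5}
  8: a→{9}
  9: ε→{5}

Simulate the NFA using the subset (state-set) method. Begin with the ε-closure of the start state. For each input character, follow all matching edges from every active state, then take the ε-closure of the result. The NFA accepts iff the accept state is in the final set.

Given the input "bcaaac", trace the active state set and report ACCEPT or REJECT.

start: ε-closure({0}) = {0,2}
'b' @ 1: {3,4,6,8}
'c' @ 2: {}  — state set empty
rest 'aaac' ignored (set empty)
after full input: {}  (accept=1 not in)

Answer: REJECT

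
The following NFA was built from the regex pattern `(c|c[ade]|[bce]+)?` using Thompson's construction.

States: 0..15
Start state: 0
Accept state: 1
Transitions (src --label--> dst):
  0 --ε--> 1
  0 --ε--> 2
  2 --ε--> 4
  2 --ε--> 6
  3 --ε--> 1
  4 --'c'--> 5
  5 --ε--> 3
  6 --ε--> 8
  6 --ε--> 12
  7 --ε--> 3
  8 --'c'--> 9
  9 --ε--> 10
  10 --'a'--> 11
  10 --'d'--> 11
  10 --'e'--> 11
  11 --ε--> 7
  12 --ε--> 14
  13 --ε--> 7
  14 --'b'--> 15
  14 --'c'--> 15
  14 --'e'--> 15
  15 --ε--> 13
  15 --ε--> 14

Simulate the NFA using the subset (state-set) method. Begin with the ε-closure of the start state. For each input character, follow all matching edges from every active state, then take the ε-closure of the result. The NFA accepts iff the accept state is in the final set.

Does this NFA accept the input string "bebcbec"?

Answer: ACCEPT

Trace:
initial (ε-close {0}): {0,1,2,4,6,8,12,14}
'b' @ 1: {1,3,7,13,14,15}  ✓accept
'e' @ 2: {1,3,7,13,14,15}  ✓accept
'b' @ 3: {1,3,7,13,14,15}  ✓accept
'c' @ 4: {1,3,7,13,14,15}  ✓accept
'b' @ 5: {1,3,7,13,14,15}  ✓accept
'e' @ 6: {1,3,7,13,14,15}  ✓accept
'c' @ 7: {1,3,7,13,14,15}  ✓accept
end set {1,3,7,13,14,15} — state 1 in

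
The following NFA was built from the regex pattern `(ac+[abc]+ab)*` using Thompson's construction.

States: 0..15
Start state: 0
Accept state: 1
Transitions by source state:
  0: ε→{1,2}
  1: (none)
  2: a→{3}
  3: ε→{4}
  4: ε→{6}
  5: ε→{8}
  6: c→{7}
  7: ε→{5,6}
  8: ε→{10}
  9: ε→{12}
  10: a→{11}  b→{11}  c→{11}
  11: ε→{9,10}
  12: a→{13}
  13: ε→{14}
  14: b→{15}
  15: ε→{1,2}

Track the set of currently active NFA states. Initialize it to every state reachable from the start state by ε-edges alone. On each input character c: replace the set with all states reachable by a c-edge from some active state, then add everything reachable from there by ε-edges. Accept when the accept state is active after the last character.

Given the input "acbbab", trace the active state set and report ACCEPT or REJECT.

Answer: ACCEPT

Steps:
start: ε-closure({0}) = {0,1,2}
'a' @ 1: {3,4,6}
'c' @ 2: {5,6,7,8,10}
'b' @ 3: {9,10,11,12}
'b' @ 4: {9,10,11,12}
'a' @ 5: {9,10,11,12,13,14}
'b' @ 6: {1,2,9,10,11,12,15}  (accept∈set)
after full input: {1,2,9,10,11,12,15}  (accept=1 in)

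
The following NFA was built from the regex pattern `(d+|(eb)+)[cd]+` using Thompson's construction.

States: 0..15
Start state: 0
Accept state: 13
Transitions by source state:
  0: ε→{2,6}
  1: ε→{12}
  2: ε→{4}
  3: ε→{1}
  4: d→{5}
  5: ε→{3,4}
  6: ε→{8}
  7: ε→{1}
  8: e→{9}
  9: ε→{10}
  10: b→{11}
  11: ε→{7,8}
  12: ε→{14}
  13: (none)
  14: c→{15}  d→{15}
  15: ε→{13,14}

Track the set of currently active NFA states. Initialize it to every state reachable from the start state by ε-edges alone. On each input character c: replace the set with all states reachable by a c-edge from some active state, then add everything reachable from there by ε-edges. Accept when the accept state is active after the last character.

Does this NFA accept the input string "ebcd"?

Answer: ACCEPT

Derivation:
initial (ε-close {0}): {0,2,4,6,8}
'e' @ 1: {9,10}
'b' @ 2: {1,7,8,11,12,14}
'c' @ 3: {13,14,15}  (accept∈set)
'd' @ 4: {13,14,15}  (accept∈set)
final: {13,14,15}; accept 13 in set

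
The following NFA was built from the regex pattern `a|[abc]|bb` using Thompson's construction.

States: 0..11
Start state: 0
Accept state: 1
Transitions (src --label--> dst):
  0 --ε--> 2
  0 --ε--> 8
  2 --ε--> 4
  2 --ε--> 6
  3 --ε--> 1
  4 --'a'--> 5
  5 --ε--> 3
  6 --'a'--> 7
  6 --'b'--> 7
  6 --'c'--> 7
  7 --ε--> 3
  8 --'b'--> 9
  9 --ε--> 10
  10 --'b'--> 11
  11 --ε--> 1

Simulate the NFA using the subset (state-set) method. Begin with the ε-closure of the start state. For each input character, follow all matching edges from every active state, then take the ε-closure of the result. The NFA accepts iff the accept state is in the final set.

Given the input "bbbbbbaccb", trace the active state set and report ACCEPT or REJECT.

Answer: REJECT

Derivation:
initial (ε-close {0}): {0,2,4,6,8}
'b' @ 1: {1,3,7,9,10}  ✓accept
'b' @ 2: {1,11}  ✓accept
'b' @ 3: {}  — no active states
rest 'bbbaccb' ignored (set empty)
final: {}; accept 1 not in set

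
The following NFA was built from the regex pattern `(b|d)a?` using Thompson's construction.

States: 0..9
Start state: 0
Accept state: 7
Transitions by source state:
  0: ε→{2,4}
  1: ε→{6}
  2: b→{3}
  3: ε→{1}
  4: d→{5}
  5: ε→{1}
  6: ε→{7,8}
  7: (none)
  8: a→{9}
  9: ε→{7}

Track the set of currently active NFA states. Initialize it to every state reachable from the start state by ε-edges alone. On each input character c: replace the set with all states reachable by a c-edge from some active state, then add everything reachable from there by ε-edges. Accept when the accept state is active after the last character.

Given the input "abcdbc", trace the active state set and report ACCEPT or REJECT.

S₀ = ε-closure({0}) = {0,2,4}
'a' @ 1: {}  — no active states
rest 'bcdbc' ignored (set empty)
end set {} — state 7 not in

Answer: REJECT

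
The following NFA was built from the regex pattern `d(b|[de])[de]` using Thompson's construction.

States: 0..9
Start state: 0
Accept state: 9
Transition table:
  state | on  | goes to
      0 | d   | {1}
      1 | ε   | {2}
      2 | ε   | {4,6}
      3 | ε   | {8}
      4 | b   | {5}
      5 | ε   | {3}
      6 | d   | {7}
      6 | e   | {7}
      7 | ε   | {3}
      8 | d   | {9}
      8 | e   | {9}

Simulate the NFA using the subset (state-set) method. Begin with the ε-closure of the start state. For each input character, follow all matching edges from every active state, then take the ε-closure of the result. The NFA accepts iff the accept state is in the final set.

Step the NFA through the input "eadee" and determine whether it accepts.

start: ε-closure({0}) = {0}
'e' @ 1: {}  — no active states
rest 'adee' ignored (set empty)
final: {}; accept 9 not in set

Answer: REJECT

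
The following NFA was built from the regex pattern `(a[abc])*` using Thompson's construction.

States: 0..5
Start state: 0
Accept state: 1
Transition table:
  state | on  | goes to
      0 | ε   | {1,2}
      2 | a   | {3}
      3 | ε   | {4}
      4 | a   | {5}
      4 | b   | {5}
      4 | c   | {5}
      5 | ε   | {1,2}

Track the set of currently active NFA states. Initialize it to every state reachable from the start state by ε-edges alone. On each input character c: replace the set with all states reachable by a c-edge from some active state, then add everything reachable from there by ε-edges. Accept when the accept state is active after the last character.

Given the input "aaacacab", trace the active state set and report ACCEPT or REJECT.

Answer: ACCEPT

Trace:
start: ε-closure({0}) = {0,1,2}
'a' @ 1: {3,4}
'a' @ 2: {1,2,5}  ✓accept
'a' @ 3: {3,4}
'c' @ 4: {1,2,5}  ✓accept
'a' @ 5: {3,4}
'c' @ 6: {1,2,5}  ✓accept
'a' @ 7: {3,4}
'b' @ 8: {1,2,5}  ✓accept
final: {1,2,5}; accept 1 in set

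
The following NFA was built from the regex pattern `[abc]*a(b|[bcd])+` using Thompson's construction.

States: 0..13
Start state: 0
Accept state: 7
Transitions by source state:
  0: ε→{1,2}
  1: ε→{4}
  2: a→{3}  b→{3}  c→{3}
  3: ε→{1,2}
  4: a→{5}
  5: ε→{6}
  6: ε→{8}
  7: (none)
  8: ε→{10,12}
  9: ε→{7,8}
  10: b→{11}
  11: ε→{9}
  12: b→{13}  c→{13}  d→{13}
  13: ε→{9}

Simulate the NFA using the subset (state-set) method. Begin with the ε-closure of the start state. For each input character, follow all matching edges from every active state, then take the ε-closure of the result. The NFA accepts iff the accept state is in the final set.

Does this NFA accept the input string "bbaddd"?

Answer: ACCEPT

Steps:
S₀ = ε-closure({0}) = {0,1,2,4}
'b' @ 1: {1,2,3,4}
'b' @ 2: {1,2,3,4}
'a' @ 3: {1,2,3,4,5,6,8,10,12}
'd' @ 4: {7,8,9,10,12,13}  [accepting]
'd' @ 5: {7,8,9,10,12,13}  [accepting]
'd' @ 6: {7,8,9,10,12,13}  [accepting]
end set {7,8,9,10,12,13} — state 7 in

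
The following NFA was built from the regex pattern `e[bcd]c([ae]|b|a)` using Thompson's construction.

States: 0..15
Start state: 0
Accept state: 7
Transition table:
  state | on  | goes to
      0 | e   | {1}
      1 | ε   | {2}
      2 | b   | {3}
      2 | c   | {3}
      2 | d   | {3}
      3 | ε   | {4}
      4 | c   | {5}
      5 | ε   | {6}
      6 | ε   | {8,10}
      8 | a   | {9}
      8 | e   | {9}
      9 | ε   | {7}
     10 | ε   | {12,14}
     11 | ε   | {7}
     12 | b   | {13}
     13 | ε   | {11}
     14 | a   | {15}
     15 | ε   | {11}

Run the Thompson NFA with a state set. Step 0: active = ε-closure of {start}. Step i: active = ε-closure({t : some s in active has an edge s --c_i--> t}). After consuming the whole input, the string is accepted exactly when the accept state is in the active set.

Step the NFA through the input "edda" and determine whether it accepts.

initial (ε-close {0}): {0}
'e' @ 1: {1,2}
'd' @ 2: {3,4}
'd' @ 3: {}  — no active states
rest 'a' ignored (set empty)
final: {}; accept 7 not in set

Answer: REJECT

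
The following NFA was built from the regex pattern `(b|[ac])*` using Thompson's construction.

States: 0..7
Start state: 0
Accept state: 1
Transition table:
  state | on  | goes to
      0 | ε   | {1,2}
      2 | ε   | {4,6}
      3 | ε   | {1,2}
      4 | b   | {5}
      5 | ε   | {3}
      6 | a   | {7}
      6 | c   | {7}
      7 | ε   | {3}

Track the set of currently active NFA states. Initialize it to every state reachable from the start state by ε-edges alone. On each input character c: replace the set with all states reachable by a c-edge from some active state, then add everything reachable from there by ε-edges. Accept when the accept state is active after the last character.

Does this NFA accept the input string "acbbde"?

Answer: REJECT

Trace:
initial (ε-close {0}): {0,1,2,4,6}
'a' @ 1: {1,2,3,4,6,7}  [accepting]
'c' @ 2: {1,2,3,4,6,7}  [accepting]
'b' @ 3: {1,2,3,4,5,6}  [accepting]
'b' @ 4: {1,2,3,4,5,6}  [accepting]
'd' @ 5: {}  — no active states
rest 'e' ignored (set empty)
final: {}; accept 1 not in set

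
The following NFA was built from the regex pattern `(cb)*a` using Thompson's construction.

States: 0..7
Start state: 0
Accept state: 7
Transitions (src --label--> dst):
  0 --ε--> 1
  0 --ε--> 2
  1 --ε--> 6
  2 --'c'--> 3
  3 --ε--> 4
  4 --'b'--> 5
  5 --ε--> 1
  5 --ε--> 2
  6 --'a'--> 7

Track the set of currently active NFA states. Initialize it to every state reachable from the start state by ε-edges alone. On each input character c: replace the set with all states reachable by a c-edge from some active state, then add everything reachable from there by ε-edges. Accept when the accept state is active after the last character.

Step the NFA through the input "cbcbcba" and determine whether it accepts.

S₀ = ε-closure({0}) = {0,1,2,6}
'c' @ 1: {3,4}
'b' @ 2: {1,2,5,6}
'c' @ 3: {3,4}
'b' @ 4: {1,2,5,6}
'c' @ 5: {3,4}
'b' @ 6: {1,2,5,6}
'a' @ 7: {7}  ✓accept
end set {7} — state 7 in

Answer: ACCEPT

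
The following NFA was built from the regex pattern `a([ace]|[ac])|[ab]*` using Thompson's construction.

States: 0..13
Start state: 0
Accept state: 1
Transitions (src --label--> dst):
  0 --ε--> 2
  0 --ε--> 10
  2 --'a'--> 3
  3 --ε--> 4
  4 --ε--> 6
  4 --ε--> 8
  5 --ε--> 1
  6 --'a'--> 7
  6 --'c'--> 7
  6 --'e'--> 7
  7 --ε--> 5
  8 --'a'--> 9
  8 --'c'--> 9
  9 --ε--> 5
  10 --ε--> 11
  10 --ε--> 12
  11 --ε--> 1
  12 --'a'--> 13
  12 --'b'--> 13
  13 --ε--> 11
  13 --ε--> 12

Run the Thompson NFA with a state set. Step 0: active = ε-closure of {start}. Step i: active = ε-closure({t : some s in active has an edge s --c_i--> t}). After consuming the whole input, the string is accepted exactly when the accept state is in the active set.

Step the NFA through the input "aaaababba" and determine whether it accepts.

Answer: ACCEPT

Derivation:
start: ε-closure({0}) = {0,1,2,10,11,12}
'a' @ 1: {1,3,4,6,8,11,12,13}  [accepting]
'a' @ 2: {1,5,7,9,11,12,13}  [accepting]
'a' @ 3: {1,11,12,13}  [accepting]
'a' @ 4: {1,11,12,13}  [accepting]
'b' @ 5: {1,11,12,13}  [accepting]
'a' @ 6: {1,11,12,13}  [accepting]
'b' @ 7: {1,11,12,13}  [accepting]
'b' @ 8: {1,11,12,13}  [accepting]
'a' @ 9: {1,11,12,13}  [accepting]
final: {1,11,12,13}; accept 1 in set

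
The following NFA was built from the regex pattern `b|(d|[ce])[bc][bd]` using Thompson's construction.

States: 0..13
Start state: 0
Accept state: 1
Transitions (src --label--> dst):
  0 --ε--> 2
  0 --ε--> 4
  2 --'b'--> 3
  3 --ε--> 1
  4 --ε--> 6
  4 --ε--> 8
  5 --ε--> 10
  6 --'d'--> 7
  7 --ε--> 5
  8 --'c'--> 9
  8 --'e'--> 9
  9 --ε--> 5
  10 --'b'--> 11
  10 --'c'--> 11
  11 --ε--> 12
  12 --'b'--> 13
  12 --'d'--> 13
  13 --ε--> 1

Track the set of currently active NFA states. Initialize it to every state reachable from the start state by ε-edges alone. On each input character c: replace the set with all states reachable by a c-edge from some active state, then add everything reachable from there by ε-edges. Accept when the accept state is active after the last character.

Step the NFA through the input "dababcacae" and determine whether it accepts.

initial (ε-close {0}): {0,2,4,6,8}
'd' @ 1: {5,7,10}
'a' @ 2: {}  — dead — no transitions
rest 'babcacae' ignored (set empty)
final: {}; accept 1 not in set

Answer: REJECT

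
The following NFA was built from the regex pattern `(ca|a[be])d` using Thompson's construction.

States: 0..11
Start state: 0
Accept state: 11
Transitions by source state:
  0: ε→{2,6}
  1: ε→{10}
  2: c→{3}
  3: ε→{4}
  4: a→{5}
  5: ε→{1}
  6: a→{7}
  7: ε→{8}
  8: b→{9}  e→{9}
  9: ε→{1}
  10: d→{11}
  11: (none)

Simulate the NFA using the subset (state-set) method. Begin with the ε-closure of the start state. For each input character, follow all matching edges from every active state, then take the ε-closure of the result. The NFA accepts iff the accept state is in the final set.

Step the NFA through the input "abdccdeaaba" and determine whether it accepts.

Answer: REJECT

Derivation:
initial (ε-close {0}): {0,2,6}
'a' @ 1: {7,8}
'b' @ 2: {1,9,10}
'd' @ 3: {11}  ✓accept
'c' @ 4: {}  — no active states
rest 'cdeaaba' ignored (set empty)
final: {}; accept 11 not in set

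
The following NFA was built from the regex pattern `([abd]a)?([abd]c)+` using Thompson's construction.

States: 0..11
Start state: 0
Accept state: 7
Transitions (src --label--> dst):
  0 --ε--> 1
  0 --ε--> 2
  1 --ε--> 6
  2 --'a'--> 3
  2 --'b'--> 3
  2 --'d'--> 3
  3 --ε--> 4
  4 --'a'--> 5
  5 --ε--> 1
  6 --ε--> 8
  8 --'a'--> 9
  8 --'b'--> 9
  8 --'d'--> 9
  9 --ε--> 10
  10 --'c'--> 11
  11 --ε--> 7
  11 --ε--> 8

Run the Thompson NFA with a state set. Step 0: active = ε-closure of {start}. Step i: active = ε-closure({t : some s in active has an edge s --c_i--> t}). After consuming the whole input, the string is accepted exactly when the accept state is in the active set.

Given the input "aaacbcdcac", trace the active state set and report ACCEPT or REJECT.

S₀ = ε-closure({0}) = {0,1,2,6,8}
'a' @ 1: {3,4,9,10}
'a' @ 2: {1,5,6,8}
'a' @ 3: {9,10}
'c' @ 4: {7,8,11}  (accept∈set)
'b' @ 5: {9,10}
'c' @ 6: {7,8,11}  (accept∈set)
'd' @ 7: {9,10}
'c' @ 8: {7,8,11}  (accept∈set)
'a' @ 9: {9,10}
'c' @ 10: {7,8,11}  (accept∈set)
after full input: {7,8,11}  (accept=7 in)

Answer: ACCEPT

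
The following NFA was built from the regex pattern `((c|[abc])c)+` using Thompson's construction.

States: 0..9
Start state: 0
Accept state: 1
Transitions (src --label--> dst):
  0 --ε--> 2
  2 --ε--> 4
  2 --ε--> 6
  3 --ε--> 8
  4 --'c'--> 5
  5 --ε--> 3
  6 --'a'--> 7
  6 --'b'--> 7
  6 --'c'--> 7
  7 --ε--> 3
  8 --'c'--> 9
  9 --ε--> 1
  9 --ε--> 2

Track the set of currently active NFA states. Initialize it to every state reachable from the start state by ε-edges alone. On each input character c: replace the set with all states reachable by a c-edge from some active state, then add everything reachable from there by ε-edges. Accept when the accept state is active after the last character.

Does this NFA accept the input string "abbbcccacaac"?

Answer: REJECT

Steps:
start: ε-closure({0}) = {0,2,4,6}
'a' @ 1: {3,7,8}
'b' @ 2: {}  — state set empty
rest 'bbcccacaac' ignored (set empty)
end set {} — state 1 not in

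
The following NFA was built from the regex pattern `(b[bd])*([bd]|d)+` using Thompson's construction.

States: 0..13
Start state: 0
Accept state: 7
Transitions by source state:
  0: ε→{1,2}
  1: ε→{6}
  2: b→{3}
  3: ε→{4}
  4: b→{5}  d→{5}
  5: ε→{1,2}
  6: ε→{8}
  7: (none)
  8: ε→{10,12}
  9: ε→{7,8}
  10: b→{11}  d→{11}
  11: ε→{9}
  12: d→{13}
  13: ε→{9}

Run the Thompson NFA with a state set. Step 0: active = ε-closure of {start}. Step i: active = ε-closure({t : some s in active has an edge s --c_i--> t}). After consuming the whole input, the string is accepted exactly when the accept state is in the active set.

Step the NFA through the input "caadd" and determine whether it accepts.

S₀ = ε-closure({0}) = {0,1,2,6,8,10,12}
'c' @ 1: {}  — state set empty
rest 'aadd' ignored (set empty)
end set {} — state 7 not in

Answer: REJECT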